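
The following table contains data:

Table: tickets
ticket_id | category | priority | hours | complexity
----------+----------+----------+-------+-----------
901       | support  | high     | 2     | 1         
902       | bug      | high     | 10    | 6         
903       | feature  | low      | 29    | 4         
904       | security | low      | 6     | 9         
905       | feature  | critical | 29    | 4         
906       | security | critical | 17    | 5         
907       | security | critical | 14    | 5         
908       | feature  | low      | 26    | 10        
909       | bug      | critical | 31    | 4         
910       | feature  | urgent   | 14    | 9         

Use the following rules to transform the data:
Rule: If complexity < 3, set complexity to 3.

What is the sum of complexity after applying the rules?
59

Step 1: 1 records have complexity < 3
Step 2: These records originally summed to 1
Step 3: After setting to minimum: 1 × 3 = 3
Step 4: Unaffected records sum: 56
Step 5: Final sum = 3 + 56 = 59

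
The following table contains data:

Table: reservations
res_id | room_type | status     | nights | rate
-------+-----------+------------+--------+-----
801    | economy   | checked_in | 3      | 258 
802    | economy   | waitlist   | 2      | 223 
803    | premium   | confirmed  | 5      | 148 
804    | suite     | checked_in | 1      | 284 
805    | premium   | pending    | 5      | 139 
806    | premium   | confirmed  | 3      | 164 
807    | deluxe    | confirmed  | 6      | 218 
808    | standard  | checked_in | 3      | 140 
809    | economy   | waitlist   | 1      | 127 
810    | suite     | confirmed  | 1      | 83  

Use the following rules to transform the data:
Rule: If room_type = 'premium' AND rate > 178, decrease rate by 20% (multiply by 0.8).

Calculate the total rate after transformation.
1784

Step 1: Find records where room_type = 'premium' AND rate > 178
Step 2: 0 records match, summing to 0
Step 3: After multiplier: 0 × 0.8 = 0.0
Step 4: Unaffected records sum: 1784
Step 5: Final sum = 0.0 + 1784 = 1784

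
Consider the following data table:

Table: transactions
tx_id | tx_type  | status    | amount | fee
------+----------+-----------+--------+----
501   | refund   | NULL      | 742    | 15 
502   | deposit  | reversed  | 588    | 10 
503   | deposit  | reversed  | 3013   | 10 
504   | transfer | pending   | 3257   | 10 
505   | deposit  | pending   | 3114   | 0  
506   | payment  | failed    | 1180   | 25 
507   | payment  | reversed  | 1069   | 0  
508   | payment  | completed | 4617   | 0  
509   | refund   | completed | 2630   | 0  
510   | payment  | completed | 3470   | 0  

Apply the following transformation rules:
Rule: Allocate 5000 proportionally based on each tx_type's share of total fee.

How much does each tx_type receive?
deposit: 1428.57, payment: 1785.71, refund: 1071.43, transfer: 714.29

Step 1: Calculate total fee = 70
Step 2: Calculate each tx_type's proportion:
  deposit: 20/70 = 28.57% → 1428.57
  payment: 25/70 = 35.71% → 1785.71
  refund: 15/70 = 21.43% → 1071.43
  transfer: 10/70 = 14.29% → 714.29
Step 3: Verify: sum of allocations ≈ 5000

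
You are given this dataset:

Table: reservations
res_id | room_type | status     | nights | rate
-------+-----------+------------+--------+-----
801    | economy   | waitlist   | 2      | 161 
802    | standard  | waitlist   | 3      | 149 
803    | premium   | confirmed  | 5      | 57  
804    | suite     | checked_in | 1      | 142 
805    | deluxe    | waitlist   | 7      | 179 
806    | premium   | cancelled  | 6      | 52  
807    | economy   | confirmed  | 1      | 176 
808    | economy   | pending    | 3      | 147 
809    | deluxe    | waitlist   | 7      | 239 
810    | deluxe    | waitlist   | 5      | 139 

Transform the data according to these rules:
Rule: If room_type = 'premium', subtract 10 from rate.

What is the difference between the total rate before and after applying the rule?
20

Step 1: Original sum of rate = 1441
Step 2: 2 records have room_type = 'premium'
Step 3: Each affected record changes by -10
Step 4: Total change = 2 × -10 = -20
Step 5: New sum = 1441 + -20 = 1421
Step 6: Difference = |1421 - 1441| = 20
        (Sum decreased by 20)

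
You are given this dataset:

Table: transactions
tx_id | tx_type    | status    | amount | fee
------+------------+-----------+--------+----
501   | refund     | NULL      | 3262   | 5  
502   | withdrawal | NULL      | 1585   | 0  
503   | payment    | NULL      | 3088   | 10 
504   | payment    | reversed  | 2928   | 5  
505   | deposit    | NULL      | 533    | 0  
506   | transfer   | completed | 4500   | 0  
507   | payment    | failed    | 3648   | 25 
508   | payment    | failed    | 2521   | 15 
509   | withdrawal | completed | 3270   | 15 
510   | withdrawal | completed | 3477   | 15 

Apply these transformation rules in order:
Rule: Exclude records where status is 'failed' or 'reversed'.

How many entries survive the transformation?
7

Step 1: Count records to exclude
  - 2 (failed) + 1 (reversed) = 3 records
Step 2: Total records: 10
Step 3: Remaining = 10 - 3 = 7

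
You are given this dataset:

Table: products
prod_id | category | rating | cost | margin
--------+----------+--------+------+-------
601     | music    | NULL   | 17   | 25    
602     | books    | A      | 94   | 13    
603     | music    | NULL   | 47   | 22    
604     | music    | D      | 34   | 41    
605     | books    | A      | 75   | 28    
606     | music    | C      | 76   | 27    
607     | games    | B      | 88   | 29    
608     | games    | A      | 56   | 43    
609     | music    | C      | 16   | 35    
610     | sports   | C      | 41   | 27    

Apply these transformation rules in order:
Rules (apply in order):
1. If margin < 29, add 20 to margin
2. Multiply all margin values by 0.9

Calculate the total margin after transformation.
369.0

Step 1: Apply Rule 1 - Add 20 to records with margin < 29
  - 6 records affected: 142 + (6 × 20) = 262
  - Unaffected records: 148
  - Sum after Rule 1: 410
Step 2: Apply Rule 2 - Multiply all by 0.9
  - 410 × 0.9 = 369.0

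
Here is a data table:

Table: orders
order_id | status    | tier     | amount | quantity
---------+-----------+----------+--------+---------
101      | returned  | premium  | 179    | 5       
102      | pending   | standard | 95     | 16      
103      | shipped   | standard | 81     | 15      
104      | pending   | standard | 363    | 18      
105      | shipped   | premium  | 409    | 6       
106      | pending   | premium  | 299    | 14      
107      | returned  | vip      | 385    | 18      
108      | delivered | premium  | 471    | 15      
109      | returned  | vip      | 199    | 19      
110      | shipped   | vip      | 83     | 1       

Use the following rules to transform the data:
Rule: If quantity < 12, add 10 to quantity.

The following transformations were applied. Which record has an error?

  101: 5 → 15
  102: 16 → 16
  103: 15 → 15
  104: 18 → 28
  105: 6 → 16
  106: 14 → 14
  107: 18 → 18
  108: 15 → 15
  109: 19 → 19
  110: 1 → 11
Record 104 has an error. The correct transformed value should be 18, not 28.

Step 1: Check each record against the rule
Step 2: Record 104 has quantity = 18
Step 3: Since 18 >= 12, the bonus should not have been applied
Step 4: Correct value = 18, but claimed value = 28
Conclusion: Record 104 has the error.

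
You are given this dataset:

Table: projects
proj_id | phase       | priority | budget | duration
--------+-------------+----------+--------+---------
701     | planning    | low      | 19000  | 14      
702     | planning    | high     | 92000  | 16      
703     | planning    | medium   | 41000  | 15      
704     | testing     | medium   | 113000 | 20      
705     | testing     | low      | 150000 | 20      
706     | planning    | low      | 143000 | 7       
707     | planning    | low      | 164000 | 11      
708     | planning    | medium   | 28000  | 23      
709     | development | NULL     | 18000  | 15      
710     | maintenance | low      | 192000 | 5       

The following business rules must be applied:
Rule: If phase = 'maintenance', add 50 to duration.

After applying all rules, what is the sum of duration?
196

Step 1: Count records where phase = 'maintenance': 1
Step 2: Total bonus added: 1 × 50 = 50
Step 3: Original sum of duration: 146
Step 4: Final sum = 146 + 50 = 196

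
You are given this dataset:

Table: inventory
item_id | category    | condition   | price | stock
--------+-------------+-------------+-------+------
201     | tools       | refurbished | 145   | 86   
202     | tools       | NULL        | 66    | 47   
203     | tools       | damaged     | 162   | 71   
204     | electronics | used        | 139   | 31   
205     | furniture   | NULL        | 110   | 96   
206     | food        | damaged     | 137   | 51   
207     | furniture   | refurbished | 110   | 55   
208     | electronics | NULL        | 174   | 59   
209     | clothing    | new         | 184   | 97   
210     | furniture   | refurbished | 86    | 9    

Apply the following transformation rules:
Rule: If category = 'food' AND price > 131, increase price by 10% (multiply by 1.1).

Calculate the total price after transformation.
1326.7

Step 1: Find records where category = 'food' AND price > 131
Step 2: 1 records match, summing to 137
Step 3: After multiplier: 137 × 1.1 = 150.7
Step 4: Unaffected records sum: 1176
Step 5: Final sum = 150.7 + 1176 = 1326.7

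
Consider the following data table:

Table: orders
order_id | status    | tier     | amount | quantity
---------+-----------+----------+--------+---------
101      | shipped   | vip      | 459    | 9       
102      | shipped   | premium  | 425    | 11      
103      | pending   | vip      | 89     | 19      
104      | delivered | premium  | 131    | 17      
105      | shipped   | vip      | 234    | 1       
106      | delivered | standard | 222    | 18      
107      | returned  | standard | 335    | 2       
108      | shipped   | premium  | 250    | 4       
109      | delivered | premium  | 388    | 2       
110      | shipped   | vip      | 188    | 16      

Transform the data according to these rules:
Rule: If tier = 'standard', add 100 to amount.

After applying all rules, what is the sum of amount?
2921

Step 1: Count records where tier = 'standard': 2
Step 2: Total bonus added: 2 × 100 = 200
Step 3: Original sum of amount: 2721
Step 4: Final sum = 2721 + 200 = 2921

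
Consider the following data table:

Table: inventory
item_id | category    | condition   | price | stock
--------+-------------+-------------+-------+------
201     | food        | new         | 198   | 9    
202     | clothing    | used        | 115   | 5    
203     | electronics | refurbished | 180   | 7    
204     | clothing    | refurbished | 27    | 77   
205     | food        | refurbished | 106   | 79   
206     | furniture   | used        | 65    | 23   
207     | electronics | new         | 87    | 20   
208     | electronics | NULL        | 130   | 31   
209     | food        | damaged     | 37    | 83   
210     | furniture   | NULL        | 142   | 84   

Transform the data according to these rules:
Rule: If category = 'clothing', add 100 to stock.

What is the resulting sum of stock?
618

Step 1: Count records where category = 'clothing': 2
Step 2: Total bonus added: 2 × 100 = 200
Step 3: Original sum of stock: 418
Step 4: Final sum = 418 + 200 = 618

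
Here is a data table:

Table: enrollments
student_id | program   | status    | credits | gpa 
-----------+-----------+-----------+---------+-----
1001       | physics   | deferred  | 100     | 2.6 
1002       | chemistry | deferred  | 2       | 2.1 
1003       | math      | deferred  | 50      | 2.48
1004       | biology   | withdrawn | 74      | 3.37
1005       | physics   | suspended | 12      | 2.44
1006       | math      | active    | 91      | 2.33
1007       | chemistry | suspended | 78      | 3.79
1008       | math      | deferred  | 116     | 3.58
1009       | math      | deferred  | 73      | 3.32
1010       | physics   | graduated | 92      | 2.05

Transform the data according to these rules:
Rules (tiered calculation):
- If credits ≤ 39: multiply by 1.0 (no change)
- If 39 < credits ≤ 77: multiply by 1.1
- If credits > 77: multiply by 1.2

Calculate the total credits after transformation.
803.1

Step 1: Tier 1 (credits ≤ 39): 2 records, sum = 14 × 1.0 = 14.0
Step 2: Tier 2 (39 < credits ≤ 77): 3 records, sum = 197 × 1.1 = 216.7
Step 3: Tier 3 (credits > 77): 5 records, sum = 477 × 1.2 = 572.4
Step 4: Final sum = 14.0 + 216.7 + 572.4 = 803.1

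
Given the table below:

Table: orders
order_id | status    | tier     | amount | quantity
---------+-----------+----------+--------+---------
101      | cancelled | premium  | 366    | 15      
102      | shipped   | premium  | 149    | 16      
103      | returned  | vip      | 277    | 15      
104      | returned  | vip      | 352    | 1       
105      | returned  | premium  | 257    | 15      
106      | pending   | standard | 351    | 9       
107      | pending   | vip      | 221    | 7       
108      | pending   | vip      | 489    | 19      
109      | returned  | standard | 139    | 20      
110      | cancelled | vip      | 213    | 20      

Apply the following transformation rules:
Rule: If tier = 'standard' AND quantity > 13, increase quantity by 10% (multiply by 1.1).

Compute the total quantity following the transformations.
139.0

Step 1: Find records where tier = 'standard' AND quantity > 13
Step 2: 1 records match, summing to 20
Step 3: After multiplier: 20 × 1.1 = 22.0
Step 4: Unaffected records sum: 117
Step 5: Final sum = 22.0 + 117 = 139.0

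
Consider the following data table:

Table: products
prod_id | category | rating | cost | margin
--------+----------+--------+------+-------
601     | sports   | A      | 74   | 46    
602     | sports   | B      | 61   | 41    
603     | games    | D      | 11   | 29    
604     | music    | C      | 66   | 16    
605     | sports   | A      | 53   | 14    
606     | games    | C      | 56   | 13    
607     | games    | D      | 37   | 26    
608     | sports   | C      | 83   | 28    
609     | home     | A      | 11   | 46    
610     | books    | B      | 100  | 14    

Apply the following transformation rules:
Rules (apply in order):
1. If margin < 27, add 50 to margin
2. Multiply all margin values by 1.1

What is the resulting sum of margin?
575.3

Step 1: Apply Rule 1 - Add 50 to records with margin < 27
  - 5 records affected: 83 + (5 × 50) = 333
  - Unaffected records: 190
  - Sum after Rule 1: 523
Step 2: Apply Rule 2 - Multiply all by 1.1
  - 523 × 1.1 = 575.3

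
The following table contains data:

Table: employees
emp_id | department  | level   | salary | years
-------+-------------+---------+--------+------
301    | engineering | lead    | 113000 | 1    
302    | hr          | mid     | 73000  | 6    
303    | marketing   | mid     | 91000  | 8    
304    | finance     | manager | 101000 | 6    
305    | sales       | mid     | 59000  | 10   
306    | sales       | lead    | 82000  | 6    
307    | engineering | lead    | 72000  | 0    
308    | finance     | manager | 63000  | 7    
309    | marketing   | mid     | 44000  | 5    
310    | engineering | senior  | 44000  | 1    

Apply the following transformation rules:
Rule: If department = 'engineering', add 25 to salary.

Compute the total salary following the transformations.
742075

Step 1: Count records where department = 'engineering': 3
Step 2: Total bonus added: 3 × 25 = 75
Step 3: Original sum of salary: 742000
Step 4: Final sum = 742000 + 75 = 742075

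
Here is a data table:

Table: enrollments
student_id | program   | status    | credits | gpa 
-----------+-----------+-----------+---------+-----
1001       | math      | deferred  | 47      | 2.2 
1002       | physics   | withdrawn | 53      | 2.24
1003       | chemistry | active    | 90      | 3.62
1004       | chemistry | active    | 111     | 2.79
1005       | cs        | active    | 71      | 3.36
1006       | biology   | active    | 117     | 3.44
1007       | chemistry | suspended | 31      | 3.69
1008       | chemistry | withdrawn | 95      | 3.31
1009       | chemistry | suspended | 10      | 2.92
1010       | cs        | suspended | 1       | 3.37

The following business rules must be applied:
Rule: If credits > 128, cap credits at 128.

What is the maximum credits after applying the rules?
117

Step 1: Original maximum credits = 117
Step 2: Check cap of 128 against maximum
Step 3: No records exceed the cap (max 117 <= cap 128), so no capping applies
Step 4: Maximum after transformation = 117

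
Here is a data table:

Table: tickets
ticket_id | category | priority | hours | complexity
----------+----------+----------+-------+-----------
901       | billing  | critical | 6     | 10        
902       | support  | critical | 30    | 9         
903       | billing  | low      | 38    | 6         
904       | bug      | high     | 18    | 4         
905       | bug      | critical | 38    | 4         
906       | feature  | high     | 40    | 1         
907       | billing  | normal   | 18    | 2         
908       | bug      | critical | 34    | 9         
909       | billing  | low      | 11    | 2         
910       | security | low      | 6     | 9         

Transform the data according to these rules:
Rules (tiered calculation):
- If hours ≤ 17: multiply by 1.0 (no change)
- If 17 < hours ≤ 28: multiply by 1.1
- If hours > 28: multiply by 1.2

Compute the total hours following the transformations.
278.6

Step 1: Tier 1 (hours ≤ 17): 3 records, sum = 23 × 1.0 = 23.0
Step 2: Tier 2 (17 < hours ≤ 28): 2 records, sum = 36 × 1.1 = 39.6
Step 3: Tier 3 (hours > 28): 5 records, sum = 180 × 1.2 = 216.0
Step 4: Final sum = 23.0 + 39.6 + 216.0 = 278.6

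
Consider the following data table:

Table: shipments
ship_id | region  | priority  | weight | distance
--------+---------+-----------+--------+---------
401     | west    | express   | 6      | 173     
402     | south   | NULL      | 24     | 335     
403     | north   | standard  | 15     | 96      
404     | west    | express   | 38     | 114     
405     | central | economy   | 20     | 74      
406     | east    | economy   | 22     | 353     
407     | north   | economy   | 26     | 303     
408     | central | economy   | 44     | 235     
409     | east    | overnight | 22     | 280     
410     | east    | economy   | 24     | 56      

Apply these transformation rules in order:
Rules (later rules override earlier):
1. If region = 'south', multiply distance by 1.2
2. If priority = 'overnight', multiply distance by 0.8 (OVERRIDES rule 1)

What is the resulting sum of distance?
2030.0

Step 1: Rule 2 takes priority for records with priority = 'overnight'
  - 1 records: 280 × 0.8 = 224.0
Step 2: Rule 1 applies to remaining records with region = 'south'
  - 1 records: 335 × 1.2 = 402.0
Step 3: Other records unchanged: 1404
Step 4: Final sum = 224.0 + 402.0 + 1404 = 2030.0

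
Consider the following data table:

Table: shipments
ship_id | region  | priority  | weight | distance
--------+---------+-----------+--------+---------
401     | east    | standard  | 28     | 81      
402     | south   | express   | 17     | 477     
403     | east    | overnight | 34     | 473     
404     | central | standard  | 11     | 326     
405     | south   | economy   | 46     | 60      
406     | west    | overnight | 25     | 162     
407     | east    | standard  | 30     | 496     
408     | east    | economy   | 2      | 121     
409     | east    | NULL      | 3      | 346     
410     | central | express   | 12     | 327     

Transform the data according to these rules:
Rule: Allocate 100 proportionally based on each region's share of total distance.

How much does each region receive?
central: 22.76, east: 52.88, south: 18.72, west: 5.65

Step 1: Calculate total distance = 2869
Step 2: Calculate each region's proportion:
  central: 653/2869 = 22.76% → 22.76
  east: 1517/2869 = 52.88% → 52.88
  south: 537/2869 = 18.72% → 18.72
  west: 162/2869 = 5.65% → 5.65
Step 3: Verify: sum of allocations ≈ 100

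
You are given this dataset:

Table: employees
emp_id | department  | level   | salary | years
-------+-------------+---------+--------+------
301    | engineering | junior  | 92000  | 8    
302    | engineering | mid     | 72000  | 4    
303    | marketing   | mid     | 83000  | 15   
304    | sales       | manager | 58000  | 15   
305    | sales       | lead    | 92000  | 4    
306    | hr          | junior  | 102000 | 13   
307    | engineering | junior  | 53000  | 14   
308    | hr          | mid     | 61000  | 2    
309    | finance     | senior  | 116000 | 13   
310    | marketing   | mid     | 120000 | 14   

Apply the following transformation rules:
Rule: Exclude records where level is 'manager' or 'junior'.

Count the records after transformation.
6

Step 1: Count records to exclude
  - 1 (manager) + 3 (junior) = 4 records
Step 2: Total records: 10
Step 3: Remaining = 10 - 4 = 6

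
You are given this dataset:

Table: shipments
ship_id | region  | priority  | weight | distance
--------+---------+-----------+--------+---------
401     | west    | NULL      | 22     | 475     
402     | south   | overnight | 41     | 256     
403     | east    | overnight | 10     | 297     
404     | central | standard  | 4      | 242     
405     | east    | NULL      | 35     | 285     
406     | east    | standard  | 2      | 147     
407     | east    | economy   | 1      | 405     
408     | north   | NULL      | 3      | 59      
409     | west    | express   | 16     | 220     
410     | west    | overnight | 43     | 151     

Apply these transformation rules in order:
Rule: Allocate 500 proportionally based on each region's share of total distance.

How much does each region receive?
central: 47.69, east: 223.49, north: 11.63, south: 50.45, west: 166.73

Step 1: Calculate total distance = 2537
Step 2: Calculate each region's proportion:
  central: 242/2537 = 9.54% → 47.69
  east: 1134/2537 = 44.70% → 223.49
  north: 59/2537 = 2.33% → 11.63
  south: 256/2537 = 10.09% → 50.45
  west: 846/2537 = 33.35% → 166.73
Step 3: Verify: sum of allocations ≈ 500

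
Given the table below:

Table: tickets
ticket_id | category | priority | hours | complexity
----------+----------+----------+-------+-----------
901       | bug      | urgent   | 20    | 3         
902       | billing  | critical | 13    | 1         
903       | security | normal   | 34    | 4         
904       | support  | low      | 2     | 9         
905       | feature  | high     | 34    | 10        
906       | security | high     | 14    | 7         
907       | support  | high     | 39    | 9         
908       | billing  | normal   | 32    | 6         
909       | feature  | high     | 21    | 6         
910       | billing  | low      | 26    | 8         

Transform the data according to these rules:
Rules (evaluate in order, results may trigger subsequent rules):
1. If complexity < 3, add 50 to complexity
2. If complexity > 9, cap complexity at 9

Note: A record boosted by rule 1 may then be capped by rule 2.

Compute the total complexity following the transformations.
70

Step 1: Apply rule 1 to records with complexity < 3
  - 1 records get bonus of 50
  - Of these, 1 records then exceed 9 and get capped
Step 2: Apply rule 2 to records with complexity > 9
  - 1 records (original) are capped
Step 3: Calculate final sum = 70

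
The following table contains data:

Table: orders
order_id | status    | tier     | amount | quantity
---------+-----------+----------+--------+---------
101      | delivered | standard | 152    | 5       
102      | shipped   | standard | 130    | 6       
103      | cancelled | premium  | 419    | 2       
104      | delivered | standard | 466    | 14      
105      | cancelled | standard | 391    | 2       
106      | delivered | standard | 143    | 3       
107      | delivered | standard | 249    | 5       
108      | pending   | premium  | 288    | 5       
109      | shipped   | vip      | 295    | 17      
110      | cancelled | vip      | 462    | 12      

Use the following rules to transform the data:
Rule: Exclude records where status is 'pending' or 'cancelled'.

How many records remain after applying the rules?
6

Step 1: Count records to exclude
  - 1 (pending) + 3 (cancelled) = 4 records
Step 2: Total records: 10
Step 3: Remaining = 10 - 4 = 6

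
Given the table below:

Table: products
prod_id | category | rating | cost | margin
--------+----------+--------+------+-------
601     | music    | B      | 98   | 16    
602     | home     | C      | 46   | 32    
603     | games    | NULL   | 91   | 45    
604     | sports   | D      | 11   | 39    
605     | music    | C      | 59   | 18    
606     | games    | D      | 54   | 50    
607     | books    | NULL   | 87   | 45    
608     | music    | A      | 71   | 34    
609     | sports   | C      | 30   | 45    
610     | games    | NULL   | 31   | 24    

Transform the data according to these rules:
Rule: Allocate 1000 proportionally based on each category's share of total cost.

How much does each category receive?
books: 150.52, games: 304.5, home: 79.58, music: 394.46, sports: 70.93

Step 1: Calculate total cost = 578
Step 2: Calculate each category's proportion:
  books: 87/578 = 15.05% → 150.52
  games: 176/578 = 30.45% → 304.5
  home: 46/578 = 7.96% → 79.58
  music: 228/578 = 39.45% → 394.46
  sports: 41/578 = 7.09% → 70.93
Step 3: Verify: sum of allocations ≈ 1000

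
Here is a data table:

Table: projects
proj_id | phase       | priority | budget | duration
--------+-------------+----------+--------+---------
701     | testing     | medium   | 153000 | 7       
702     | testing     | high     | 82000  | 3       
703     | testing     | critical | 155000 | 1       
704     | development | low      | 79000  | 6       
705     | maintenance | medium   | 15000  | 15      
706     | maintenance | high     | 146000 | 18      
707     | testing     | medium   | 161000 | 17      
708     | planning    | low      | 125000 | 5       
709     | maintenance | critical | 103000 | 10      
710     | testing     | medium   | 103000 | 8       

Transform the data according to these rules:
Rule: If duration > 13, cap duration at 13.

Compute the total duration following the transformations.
79

Step 1: 3 records have duration > 13
Step 2: These records originally summed to 50
Step 3: After capping: 3 × 13 = 39
Step 4: Unaffected records sum: 40
Step 5: Final sum = 39 + 40 = 79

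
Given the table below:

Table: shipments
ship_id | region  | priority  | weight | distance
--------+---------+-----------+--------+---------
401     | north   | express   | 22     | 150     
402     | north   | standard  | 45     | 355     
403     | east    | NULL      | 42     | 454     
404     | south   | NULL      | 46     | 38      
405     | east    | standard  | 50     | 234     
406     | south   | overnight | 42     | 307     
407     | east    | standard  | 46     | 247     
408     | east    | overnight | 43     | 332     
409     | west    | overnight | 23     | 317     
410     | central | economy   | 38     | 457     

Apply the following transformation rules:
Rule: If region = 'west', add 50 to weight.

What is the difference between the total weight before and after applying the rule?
50

Step 1: Original sum of weight = 397
Step 2: 1 records have region = 'west'
Step 3: Each affected record changes by 50
Step 4: Total change = 1 × 50 = 50
Step 5: New sum = 397 + 50 = 447
Step 6: Difference = |447 - 397| = 50
        (Sum increased by 50)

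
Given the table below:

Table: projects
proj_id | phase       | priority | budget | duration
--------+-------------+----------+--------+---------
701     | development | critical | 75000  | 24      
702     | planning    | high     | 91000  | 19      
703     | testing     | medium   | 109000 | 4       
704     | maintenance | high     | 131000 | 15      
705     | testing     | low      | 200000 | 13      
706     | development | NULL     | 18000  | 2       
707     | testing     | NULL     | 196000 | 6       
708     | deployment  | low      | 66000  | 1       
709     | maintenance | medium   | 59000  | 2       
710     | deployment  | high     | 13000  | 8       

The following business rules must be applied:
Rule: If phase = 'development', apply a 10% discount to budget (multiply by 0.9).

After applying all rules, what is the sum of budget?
948700.0

Step 1: Records with phase = 'development' have total budget = 93000
Step 2: Apply multiplier: 93000 × 0.9 = 83700.0
Step 3: Other records total: 865000
Step 4: Final sum = 83700.0 + 865000 = 948700.0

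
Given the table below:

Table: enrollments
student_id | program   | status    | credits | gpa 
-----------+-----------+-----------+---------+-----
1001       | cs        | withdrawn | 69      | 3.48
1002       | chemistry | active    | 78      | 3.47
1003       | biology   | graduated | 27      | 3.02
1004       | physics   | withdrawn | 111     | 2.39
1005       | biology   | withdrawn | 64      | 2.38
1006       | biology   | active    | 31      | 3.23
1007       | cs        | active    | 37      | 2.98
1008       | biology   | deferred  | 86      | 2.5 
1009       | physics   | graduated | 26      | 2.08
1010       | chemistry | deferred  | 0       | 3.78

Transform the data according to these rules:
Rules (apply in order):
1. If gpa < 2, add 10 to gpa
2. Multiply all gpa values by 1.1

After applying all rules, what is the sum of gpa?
32.24

Step 1: Apply Rule 1 - Add 10 to records with gpa < 2
  - 0 records affected: 0 + (0 × 10) = 0
  - Unaffected records: 29.31
  - Sum after Rule 1: 29.31
Step 2: Apply Rule 2 - Multiply all by 1.1
  - 29.31 × 1.1 = 32.24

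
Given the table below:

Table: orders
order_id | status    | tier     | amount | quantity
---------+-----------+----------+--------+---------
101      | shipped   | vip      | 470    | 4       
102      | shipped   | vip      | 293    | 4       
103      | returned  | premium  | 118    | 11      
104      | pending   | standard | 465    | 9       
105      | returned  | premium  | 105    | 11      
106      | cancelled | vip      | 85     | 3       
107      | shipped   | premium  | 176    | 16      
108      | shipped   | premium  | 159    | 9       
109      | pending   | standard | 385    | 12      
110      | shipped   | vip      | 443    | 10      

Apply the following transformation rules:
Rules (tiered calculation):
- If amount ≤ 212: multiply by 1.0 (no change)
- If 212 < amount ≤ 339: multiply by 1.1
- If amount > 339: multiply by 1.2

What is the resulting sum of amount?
3080.9

Step 1: Tier 1 (amount ≤ 212): 5 records, sum = 643 × 1.0 = 643.0
Step 2: Tier 2 (212 < amount ≤ 339): 1 records, sum = 293 × 1.1 = 322.3
Step 3: Tier 3 (amount > 339): 4 records, sum = 1763 × 1.2 = 2115.6
Step 4: Final sum = 643.0 + 322.3 + 2115.6 = 3080.9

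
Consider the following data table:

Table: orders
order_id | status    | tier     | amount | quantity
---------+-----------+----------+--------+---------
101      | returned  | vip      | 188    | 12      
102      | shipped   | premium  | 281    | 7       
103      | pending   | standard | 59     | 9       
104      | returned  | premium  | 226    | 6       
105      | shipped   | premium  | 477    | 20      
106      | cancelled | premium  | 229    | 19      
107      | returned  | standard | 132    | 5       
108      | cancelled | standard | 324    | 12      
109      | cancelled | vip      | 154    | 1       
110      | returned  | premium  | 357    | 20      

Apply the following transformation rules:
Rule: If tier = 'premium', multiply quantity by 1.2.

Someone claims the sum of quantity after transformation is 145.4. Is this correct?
No, the correct result is 125.4.

Step 1: Calculate the correct sum after transformation
Step 2: Apply multiplier 1.2 to records where tier = 'premium'
Step 3: Correct result = 125.4
Step 4: Claimed result = 145.4
Step 5: 125.4 ≠ 145.4
Conclusion: The claimed result is incorrect. The correct answer is 125.4.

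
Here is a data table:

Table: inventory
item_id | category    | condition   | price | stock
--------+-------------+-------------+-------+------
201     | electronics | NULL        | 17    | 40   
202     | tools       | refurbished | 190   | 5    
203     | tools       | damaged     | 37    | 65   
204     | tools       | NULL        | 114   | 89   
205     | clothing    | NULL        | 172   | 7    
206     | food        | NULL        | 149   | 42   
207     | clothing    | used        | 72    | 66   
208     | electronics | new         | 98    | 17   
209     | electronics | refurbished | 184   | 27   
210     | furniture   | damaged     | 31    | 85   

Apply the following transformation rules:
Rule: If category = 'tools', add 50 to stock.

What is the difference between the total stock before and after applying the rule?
150

Step 1: Original sum of stock = 443
Step 2: 3 records have category = 'tools'
Step 3: Each affected record changes by 50
Step 4: Total change = 3 × 50 = 150
Step 5: New sum = 443 + 150 = 593
Step 6: Difference = |593 - 443| = 150
        (Sum increased by 150)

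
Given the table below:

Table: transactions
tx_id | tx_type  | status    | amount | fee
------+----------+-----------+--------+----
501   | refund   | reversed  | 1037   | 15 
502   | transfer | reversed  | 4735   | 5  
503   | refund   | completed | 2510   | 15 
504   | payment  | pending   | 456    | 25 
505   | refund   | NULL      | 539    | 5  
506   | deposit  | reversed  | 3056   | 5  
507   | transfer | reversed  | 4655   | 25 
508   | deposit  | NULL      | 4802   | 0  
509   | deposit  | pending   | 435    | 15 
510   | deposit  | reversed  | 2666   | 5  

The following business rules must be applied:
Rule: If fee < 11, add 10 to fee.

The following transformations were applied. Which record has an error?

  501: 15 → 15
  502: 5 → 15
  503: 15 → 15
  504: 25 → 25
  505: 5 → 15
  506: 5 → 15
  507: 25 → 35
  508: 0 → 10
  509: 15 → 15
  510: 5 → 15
Record 507 has an error. The correct transformed value should be 25, not 35.

Step 1: Check each record against the rule
Step 2: Record 507 has fee = 25
Step 3: Since 25 >= 11, the bonus should not have been applied
Step 4: Correct value = 25, but claimed value = 35
Conclusion: Record 507 has the error.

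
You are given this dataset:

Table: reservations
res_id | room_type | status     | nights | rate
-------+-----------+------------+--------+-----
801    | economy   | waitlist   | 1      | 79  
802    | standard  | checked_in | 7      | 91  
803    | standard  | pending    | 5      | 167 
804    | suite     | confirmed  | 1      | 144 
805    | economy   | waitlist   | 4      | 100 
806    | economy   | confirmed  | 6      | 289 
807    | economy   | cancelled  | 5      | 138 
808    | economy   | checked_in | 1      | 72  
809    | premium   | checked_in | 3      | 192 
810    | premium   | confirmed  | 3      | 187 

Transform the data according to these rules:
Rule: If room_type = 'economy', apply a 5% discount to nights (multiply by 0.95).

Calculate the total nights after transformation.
35.15

Step 1: Records with room_type = 'economy' have total nights = 17
Step 2: Apply multiplier: 17 × 0.95 = 16.15
Step 3: Other records total: 19
Step 4: Final sum = 16.15 + 19 = 35.15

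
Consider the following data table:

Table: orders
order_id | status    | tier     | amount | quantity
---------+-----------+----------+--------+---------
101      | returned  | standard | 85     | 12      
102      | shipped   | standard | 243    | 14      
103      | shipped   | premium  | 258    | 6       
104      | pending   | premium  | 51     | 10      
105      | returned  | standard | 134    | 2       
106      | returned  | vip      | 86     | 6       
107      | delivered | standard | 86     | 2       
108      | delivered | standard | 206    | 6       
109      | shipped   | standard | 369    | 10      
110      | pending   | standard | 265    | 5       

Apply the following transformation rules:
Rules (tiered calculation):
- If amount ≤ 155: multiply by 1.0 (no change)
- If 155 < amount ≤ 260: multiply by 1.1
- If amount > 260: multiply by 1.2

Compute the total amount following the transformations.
1980.5

Step 1: Tier 1 (amount ≤ 155): 5 records, sum = 442 × 1.0 = 442.0
Step 2: Tier 2 (155 < amount ≤ 260): 3 records, sum = 707 × 1.1 = 777.7
Step 3: Tier 3 (amount > 260): 2 records, sum = 634 × 1.2 = 760.8
Step 4: Final sum = 442.0 + 777.7 + 760.8 = 1980.5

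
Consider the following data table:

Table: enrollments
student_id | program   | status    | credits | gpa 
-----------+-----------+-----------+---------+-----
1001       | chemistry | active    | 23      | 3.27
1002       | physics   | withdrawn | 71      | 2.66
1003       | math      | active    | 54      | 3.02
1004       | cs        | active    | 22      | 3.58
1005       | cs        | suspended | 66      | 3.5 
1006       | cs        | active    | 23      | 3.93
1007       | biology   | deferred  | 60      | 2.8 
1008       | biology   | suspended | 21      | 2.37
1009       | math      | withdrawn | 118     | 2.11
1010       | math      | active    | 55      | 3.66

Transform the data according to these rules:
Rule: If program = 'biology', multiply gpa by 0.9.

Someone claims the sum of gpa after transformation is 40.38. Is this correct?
No, the correct result is 30.38.

Step 1: Calculate the correct sum after transformation
Step 2: Apply multiplier 0.9 to records where program = 'biology'
Step 3: Correct result = 30.38
Step 4: Claimed result = 40.38
Step 5: 30.38 ≠ 40.38
Conclusion: The claimed result is incorrect. The correct answer is 30.38.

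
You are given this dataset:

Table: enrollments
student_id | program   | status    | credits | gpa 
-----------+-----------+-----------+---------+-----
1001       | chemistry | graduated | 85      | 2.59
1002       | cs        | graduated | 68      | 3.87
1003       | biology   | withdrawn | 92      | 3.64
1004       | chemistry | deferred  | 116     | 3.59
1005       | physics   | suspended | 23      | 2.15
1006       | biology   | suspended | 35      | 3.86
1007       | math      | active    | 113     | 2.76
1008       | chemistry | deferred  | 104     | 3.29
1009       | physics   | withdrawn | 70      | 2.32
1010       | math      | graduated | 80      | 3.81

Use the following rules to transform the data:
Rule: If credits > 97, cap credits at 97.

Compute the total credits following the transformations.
744

Step 1: 3 records have credits > 97
Step 2: These records originally summed to 333
Step 3: After capping: 3 × 97 = 291
Step 4: Unaffected records sum: 453
Step 5: Final sum = 291 + 453 = 744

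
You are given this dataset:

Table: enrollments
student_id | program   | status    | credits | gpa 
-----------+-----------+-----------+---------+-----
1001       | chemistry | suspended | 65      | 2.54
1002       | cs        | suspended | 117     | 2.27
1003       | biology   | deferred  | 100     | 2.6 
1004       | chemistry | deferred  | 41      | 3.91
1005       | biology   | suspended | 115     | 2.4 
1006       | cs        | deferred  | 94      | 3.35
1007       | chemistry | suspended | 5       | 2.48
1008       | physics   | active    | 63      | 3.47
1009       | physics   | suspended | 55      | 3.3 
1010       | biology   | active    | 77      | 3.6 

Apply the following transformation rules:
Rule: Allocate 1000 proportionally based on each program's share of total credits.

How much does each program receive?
biology: 398.91, chemistry: 151.64, cs: 288.25, physics: 161.2

Step 1: Calculate total credits = 732
Step 2: Calculate each program's proportion:
  biology: 292/732 = 39.89% → 398.91
  chemistry: 111/732 = 15.16% → 151.64
  cs: 211/732 = 28.83% → 288.25
  physics: 118/732 = 16.12% → 161.2
Step 3: Verify: sum of allocations ≈ 1000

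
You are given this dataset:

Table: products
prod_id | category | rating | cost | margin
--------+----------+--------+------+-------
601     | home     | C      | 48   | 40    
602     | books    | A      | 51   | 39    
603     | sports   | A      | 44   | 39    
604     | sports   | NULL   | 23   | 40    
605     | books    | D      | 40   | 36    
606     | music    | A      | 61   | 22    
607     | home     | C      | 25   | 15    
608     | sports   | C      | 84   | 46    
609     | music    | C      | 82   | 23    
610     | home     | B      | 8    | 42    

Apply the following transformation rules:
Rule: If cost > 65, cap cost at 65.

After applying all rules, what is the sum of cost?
430

Step 1: 2 records have cost > 65
Step 2: These records originally summed to 166
Step 3: After capping: 2 × 65 = 130
Step 4: Unaffected records sum: 300
Step 5: Final sum = 130 + 300 = 430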